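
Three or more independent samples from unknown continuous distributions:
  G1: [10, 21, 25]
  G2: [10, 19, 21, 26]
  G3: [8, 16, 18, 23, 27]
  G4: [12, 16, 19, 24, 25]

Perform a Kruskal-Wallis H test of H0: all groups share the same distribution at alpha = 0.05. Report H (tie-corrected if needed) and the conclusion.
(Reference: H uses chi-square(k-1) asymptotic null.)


Step 1: Combine all N = 17 observations and assign midranks.
sorted (value, group, rank): (8,G3,1), (10,G1,2.5), (10,G2,2.5), (12,G4,4), (16,G3,5.5), (16,G4,5.5), (18,G3,7), (19,G2,8.5), (19,G4,8.5), (21,G1,10.5), (21,G2,10.5), (23,G3,12), (24,G4,13), (25,G1,14.5), (25,G4,14.5), (26,G2,16), (27,G3,17)
Step 2: Sum ranks within each group.
R_1 = 27.5 (n_1 = 3)
R_2 = 37.5 (n_2 = 4)
R_3 = 42.5 (n_3 = 5)
R_4 = 45.5 (n_4 = 5)
Step 3: H = 12/(N(N+1)) * sum(R_i^2/n_i) - 3(N+1)
     = 12/(17*18) * (27.5^2/3 + 37.5^2/4 + 42.5^2/5 + 45.5^2/5) - 3*18
     = 0.039216 * 1378.95 - 54
     = 0.076307.
Step 4: Ties present; correction factor C = 1 - 30/(17^3 - 17) = 0.993873. Corrected H = 0.076307 / 0.993873 = 0.076778.
Step 5: Under H0, H ~ chi^2(3); p-value = 0.994470.
Step 6: alpha = 0.05. fail to reject H0.

H = 0.0768, df = 3, p = 0.994470, fail to reject H0.


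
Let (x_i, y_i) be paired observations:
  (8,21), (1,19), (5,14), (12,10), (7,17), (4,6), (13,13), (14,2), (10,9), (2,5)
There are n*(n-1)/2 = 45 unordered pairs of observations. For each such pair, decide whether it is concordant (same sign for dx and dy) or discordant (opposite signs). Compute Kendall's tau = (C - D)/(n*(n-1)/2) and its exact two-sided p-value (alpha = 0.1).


Step 1: Enumerate the 45 unordered pairs (i,j) with i<j and classify each by sign(x_j-x_i) * sign(y_j-y_i).
  (1,2):dx=-7,dy=-2->C; (1,3):dx=-3,dy=-7->C; (1,4):dx=+4,dy=-11->D; (1,5):dx=-1,dy=-4->C
  (1,6):dx=-4,dy=-15->C; (1,7):dx=+5,dy=-8->D; (1,8):dx=+6,dy=-19->D; (1,9):dx=+2,dy=-12->D
  (1,10):dx=-6,dy=-16->C; (2,3):dx=+4,dy=-5->D; (2,4):dx=+11,dy=-9->D; (2,5):dx=+6,dy=-2->D
  (2,6):dx=+3,dy=-13->D; (2,7):dx=+12,dy=-6->D; (2,8):dx=+13,dy=-17->D; (2,9):dx=+9,dy=-10->D
  (2,10):dx=+1,dy=-14->D; (3,4):dx=+7,dy=-4->D; (3,5):dx=+2,dy=+3->C; (3,6):dx=-1,dy=-8->C
  (3,7):dx=+8,dy=-1->D; (3,8):dx=+9,dy=-12->D; (3,9):dx=+5,dy=-5->D; (3,10):dx=-3,dy=-9->C
  (4,5):dx=-5,dy=+7->D; (4,6):dx=-8,dy=-4->C; (4,7):dx=+1,dy=+3->C; (4,8):dx=+2,dy=-8->D
  (4,9):dx=-2,dy=-1->C; (4,10):dx=-10,dy=-5->C; (5,6):dx=-3,dy=-11->C; (5,7):dx=+6,dy=-4->D
  (5,8):dx=+7,dy=-15->D; (5,9):dx=+3,dy=-8->D; (5,10):dx=-5,dy=-12->C; (6,7):dx=+9,dy=+7->C
  (6,8):dx=+10,dy=-4->D; (6,9):dx=+6,dy=+3->C; (6,10):dx=-2,dy=-1->C; (7,8):dx=+1,dy=-11->D
  (7,9):dx=-3,dy=-4->C; (7,10):dx=-11,dy=-8->C; (8,9):dx=-4,dy=+7->D; (8,10):dx=-12,dy=+3->D
  (9,10):dx=-8,dy=-4->C
Step 2: C = 20, D = 25, total pairs = 45.
Step 3: tau = (C - D)/(n(n-1)/2) = (20 - 25)/45 = -0.111111.
Step 4: Exact two-sided p-value (enumerate n! = 3628800 permutations of y under H0): p = 0.727490.
Step 5: alpha = 0.1. fail to reject H0.

tau_b = -0.1111 (C=20, D=25), p = 0.727490, fail to reject H0.


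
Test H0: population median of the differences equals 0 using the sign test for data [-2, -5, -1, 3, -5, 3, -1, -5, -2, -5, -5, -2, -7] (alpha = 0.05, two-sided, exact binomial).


Step 1: Discard zero differences. Original n = 13; n_eff = number of nonzero differences = 13.
Nonzero differences (with sign): -2, -5, -1, +3, -5, +3, -1, -5, -2, -5, -5, -2, -7
Step 2: Count signs: positive = 2, negative = 11.
Step 3: Under H0: P(positive) = 0.5, so the number of positives S ~ Bin(13, 0.5).
Step 4: Two-sided exact p-value = sum of Bin(13,0.5) probabilities at or below the observed probability = 0.022461.
Step 5: alpha = 0.05. reject H0.

n_eff = 13, pos = 2, neg = 11, p = 0.022461, reject H0.


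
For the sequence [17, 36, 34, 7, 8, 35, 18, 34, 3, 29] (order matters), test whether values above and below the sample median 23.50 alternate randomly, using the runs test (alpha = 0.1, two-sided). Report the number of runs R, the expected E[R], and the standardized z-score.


Step 1: Compute median = 23.50; label A = above, B = below.
Labels in order: BAABBABABA  (n_A = 5, n_B = 5)
Step 2: Count runs R = 8.
Step 3: Under H0 (random ordering), E[R] = 2*n_A*n_B/(n_A+n_B) + 1 = 2*5*5/10 + 1 = 6.0000.
        Var[R] = 2*n_A*n_B*(2*n_A*n_B - n_A - n_B) / ((n_A+n_B)^2 * (n_A+n_B-1)) = 2000/900 = 2.2222.
        SD[R] = 1.4907.
Step 4: Continuity-corrected z = (R - 0.5 - E[R]) / SD[R] = (8 - 0.5 - 6.0000) / 1.4907 = 1.0062.
Step 5: Two-sided p-value via normal approximation = 2*(1 - Phi(|z|)) = 0.314305.
Step 6: alpha = 0.1. fail to reject H0.

R = 8, z = 1.0062, p = 0.314305, fail to reject H0.


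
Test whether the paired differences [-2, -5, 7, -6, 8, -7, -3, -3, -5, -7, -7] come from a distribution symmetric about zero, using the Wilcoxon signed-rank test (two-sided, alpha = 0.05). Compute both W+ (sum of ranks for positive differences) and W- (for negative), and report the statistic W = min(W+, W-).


Step 1: Drop any zero differences (none here) and take |d_i|.
|d| = [2, 5, 7, 6, 8, 7, 3, 3, 5, 7, 7]
Step 2: Midrank |d_i| (ties get averaged ranks).
ranks: |2|->1, |5|->4.5, |7|->8.5, |6|->6, |8|->11, |7|->8.5, |3|->2.5, |3|->2.5, |5|->4.5, |7|->8.5, |7|->8.5
Step 3: Attach original signs; sum ranks with positive sign and with negative sign.
W+ = 8.5 + 11 = 19.5
W- = 1 + 4.5 + 6 + 8.5 + 2.5 + 2.5 + 4.5 + 8.5 + 8.5 = 46.5
(Check: W+ + W- = 66 should equal n(n+1)/2 = 66.)
Step 4: Test statistic W = min(W+, W-) = 19.5.
Step 5: Ties in |d|, so use the tie-corrected normal approximation.
        E[W] = n(n+1)/4 = 11*12/4 = 33.
        Tie groups: |d|=3 (t=2), |d|=5 (t=2), |d|=7 (t=4); sum(t^3 - t) = 72.
        Var[W] = n(n+1)(2n+1)/24 - sum(t^3-t)/48 = 3036/24 - 72/48 = 125.
        z = (W - E[W]) / sqrt(Var[W]) = (19.5 - 33) / 11.1803 = -1.2075.
        Two-sided p = 2*Phi(z) = 0.227249.
Step 6: alpha = 0.05. fail to reject H0.

W+ = 19.5, W- = 46.5, W = min = 19.5, p = 0.227249, fail to reject H0.


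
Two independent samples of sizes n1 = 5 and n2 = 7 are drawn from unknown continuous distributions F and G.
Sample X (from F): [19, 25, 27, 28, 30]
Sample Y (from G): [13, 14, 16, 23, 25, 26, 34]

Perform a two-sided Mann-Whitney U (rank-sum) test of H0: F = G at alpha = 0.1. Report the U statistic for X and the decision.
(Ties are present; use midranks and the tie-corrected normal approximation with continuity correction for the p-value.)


Step 1: Combine and sort all 12 observations; assign midranks.
sorted (value, group): (13,Y), (14,Y), (16,Y), (19,X), (23,Y), (25,X), (25,Y), (26,Y), (27,X), (28,X), (30,X), (34,Y)
ranks: 13->1, 14->2, 16->3, 19->4, 23->5, 25->6.5, 25->6.5, 26->8, 27->9, 28->10, 30->11, 34->12
Step 2: Rank sum for X: R1 = 4 + 6.5 + 9 + 10 + 11 = 40.5.
Step 3: U_X = R1 - n1(n1+1)/2 = 40.5 - 5*6/2 = 40.5 - 15 = 25.5.
       U_Y = n1*n2 - U_X = 35 - 25.5 = 9.5.
Step 4: Ties are present, so use the tie-corrected normal approximation (with continuity correction) for the p-value.
Step 5: p-value = 0.222415; compare to alpha = 0.1. fail to reject H0.

U_X = 25.5, p = 0.222415, fail to reject H0 at alpha = 0.1.


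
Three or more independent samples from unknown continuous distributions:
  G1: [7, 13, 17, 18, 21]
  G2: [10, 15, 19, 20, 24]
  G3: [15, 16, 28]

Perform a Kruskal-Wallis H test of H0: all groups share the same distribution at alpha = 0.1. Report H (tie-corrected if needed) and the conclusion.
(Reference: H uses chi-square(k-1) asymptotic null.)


Step 1: Combine all N = 13 observations and assign midranks.
sorted (value, group, rank): (7,G1,1), (10,G2,2), (13,G1,3), (15,G2,4.5), (15,G3,4.5), (16,G3,6), (17,G1,7), (18,G1,8), (19,G2,9), (20,G2,10), (21,G1,11), (24,G2,12), (28,G3,13)
Step 2: Sum ranks within each group.
R_1 = 30 (n_1 = 5)
R_2 = 37.5 (n_2 = 5)
R_3 = 23.5 (n_3 = 3)
Step 3: H = 12/(N(N+1)) * sum(R_i^2/n_i) - 3(N+1)
     = 12/(13*14) * (30^2/5 + 37.5^2/5 + 23.5^2/3) - 3*14
     = 0.065934 * 645.333 - 42
     = 0.549451.
Step 4: Ties present; correction factor C = 1 - 6/(13^3 - 13) = 0.997253. Corrected H = 0.549451 / 0.997253 = 0.550964.
Step 5: Under H0, H ~ chi^2(2); p-value = 0.759206.
Step 6: alpha = 0.1. fail to reject H0.

H = 0.5510, df = 2, p = 0.759206, fail to reject H0.


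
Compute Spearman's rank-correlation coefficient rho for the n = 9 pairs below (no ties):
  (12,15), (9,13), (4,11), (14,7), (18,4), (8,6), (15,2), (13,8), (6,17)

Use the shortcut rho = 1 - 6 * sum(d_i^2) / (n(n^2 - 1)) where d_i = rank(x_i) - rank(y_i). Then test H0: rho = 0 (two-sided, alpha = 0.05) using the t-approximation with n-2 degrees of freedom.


Step 1: Rank x and y separately (midranks; no ties here).
rank(x): 12->5, 9->4, 4->1, 14->7, 18->9, 8->3, 15->8, 13->6, 6->2
rank(y): 15->8, 13->7, 11->6, 7->4, 4->2, 6->3, 2->1, 8->5, 17->9
Step 2: d_i = R_x(i) - R_y(i); compute d_i^2.
  (5-8)^2=9, (4-7)^2=9, (1-6)^2=25, (7-4)^2=9, (9-2)^2=49, (3-3)^2=0, (8-1)^2=49, (6-5)^2=1, (2-9)^2=49
sum(d^2) = 200.
Step 3: rho = 1 - 6*200 / (9*(9^2 - 1)) = 1 - 1200/720 = -0.666667.
Step 4: Under H0, t = rho * sqrt((n-2)/(1-rho^2)) = -2.3664 ~ t(7).
Step 5: Two-sided p-value from the t-distribution with 7 df = 0.049867.
Step 6: alpha = 0.05. reject H0.

rho = -0.6667, p = 0.049867, reject H0 at alpha = 0.05.


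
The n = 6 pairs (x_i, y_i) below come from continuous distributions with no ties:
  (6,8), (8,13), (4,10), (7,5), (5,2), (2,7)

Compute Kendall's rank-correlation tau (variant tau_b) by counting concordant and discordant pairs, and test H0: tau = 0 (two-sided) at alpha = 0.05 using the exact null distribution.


Step 1: Enumerate the 15 unordered pairs (i,j) with i<j and classify each by sign(x_j-x_i) * sign(y_j-y_i).
  (1,2):dx=+2,dy=+5->C; (1,3):dx=-2,dy=+2->D; (1,4):dx=+1,dy=-3->D; (1,5):dx=-1,dy=-6->C
  (1,6):dx=-4,dy=-1->C; (2,3):dx=-4,dy=-3->C; (2,4):dx=-1,dy=-8->C; (2,5):dx=-3,dy=-11->C
  (2,6):dx=-6,dy=-6->C; (3,4):dx=+3,dy=-5->D; (3,5):dx=+1,dy=-8->D; (3,6):dx=-2,dy=-3->C
  (4,5):dx=-2,dy=-3->C; (4,6):dx=-5,dy=+2->D; (5,6):dx=-3,dy=+5->D
Step 2: C = 9, D = 6, total pairs = 15.
Step 3: tau = (C - D)/(n(n-1)/2) = (9 - 6)/15 = 0.200000.
Step 4: Exact two-sided p-value (enumerate n! = 720 permutations of y under H0): p = 0.719444.
Step 5: alpha = 0.05. fail to reject H0.

tau_b = 0.2000 (C=9, D=6), p = 0.719444, fail to reject H0.


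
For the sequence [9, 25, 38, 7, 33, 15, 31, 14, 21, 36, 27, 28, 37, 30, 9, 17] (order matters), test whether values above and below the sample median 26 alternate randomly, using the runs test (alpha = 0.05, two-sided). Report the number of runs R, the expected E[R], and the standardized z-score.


Step 1: Compute median = 26; label A = above, B = below.
Labels in order: BBABABABBAAAAABB  (n_A = 8, n_B = 8)
Step 2: Count runs R = 9.
Step 3: Under H0 (random ordering), E[R] = 2*n_A*n_B/(n_A+n_B) + 1 = 2*8*8/16 + 1 = 9.0000.
        Var[R] = 2*n_A*n_B*(2*n_A*n_B - n_A - n_B) / ((n_A+n_B)^2 * (n_A+n_B-1)) = 14336/3840 = 3.7333.
        SD[R] = 1.9322.
Step 4: R = E[R], so z = 0 with no continuity correction.
Step 5: Two-sided p-value via normal approximation = 2*(1 - Phi(|z|)) = 1.000000.
Step 6: alpha = 0.05. fail to reject H0.

R = 9, z = 0.0000, p = 1.000000, fail to reject H0.


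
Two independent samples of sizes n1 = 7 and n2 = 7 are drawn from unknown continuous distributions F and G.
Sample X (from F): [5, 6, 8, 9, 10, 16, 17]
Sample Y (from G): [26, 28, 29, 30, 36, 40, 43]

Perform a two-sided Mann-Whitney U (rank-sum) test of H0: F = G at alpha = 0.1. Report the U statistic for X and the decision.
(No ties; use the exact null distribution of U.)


Step 1: Combine and sort all 14 observations; assign midranks.
sorted (value, group): (5,X), (6,X), (8,X), (9,X), (10,X), (16,X), (17,X), (26,Y), (28,Y), (29,Y), (30,Y), (36,Y), (40,Y), (43,Y)
ranks: 5->1, 6->2, 8->3, 9->4, 10->5, 16->6, 17->7, 26->8, 28->9, 29->10, 30->11, 36->12, 40->13, 43->14
Step 2: Rank sum for X: R1 = 1 + 2 + 3 + 4 + 5 + 6 + 7 = 28.
Step 3: U_X = R1 - n1(n1+1)/2 = 28 - 7*8/2 = 28 - 28 = 0.
       U_Y = n1*n2 - U_X = 49 - 0 = 49.
Step 4: No ties, so the exact null distribution of U (based on enumerating the C(14,7) = 3432 equally likely rank assignments) gives the two-sided p-value.
Step 5: p-value = 0.000583; compare to alpha = 0.1. reject H0.

U_X = 0, p = 0.000583, reject H0 at alpha = 0.1.


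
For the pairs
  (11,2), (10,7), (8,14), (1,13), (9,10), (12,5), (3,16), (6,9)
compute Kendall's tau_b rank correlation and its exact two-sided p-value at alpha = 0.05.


Step 1: Enumerate the 28 unordered pairs (i,j) with i<j and classify each by sign(x_j-x_i) * sign(y_j-y_i).
  (1,2):dx=-1,dy=+5->D; (1,3):dx=-3,dy=+12->D; (1,4):dx=-10,dy=+11->D; (1,5):dx=-2,dy=+8->D
  (1,6):dx=+1,dy=+3->C; (1,7):dx=-8,dy=+14->D; (1,8):dx=-5,dy=+7->D; (2,3):dx=-2,dy=+7->D
  (2,4):dx=-9,dy=+6->D; (2,5):dx=-1,dy=+3->D; (2,6):dx=+2,dy=-2->D; (2,7):dx=-7,dy=+9->D
  (2,8):dx=-4,dy=+2->D; (3,4):dx=-7,dy=-1->C; (3,5):dx=+1,dy=-4->D; (3,6):dx=+4,dy=-9->D
  (3,7):dx=-5,dy=+2->D; (3,8):dx=-2,dy=-5->C; (4,5):dx=+8,dy=-3->D; (4,6):dx=+11,dy=-8->D
  (4,7):dx=+2,dy=+3->C; (4,8):dx=+5,dy=-4->D; (5,6):dx=+3,dy=-5->D; (5,7):dx=-6,dy=+6->D
  (5,8):dx=-3,dy=-1->C; (6,7):dx=-9,dy=+11->D; (6,8):dx=-6,dy=+4->D; (7,8):dx=+3,dy=-7->D
Step 2: C = 5, D = 23, total pairs = 28.
Step 3: tau = (C - D)/(n(n-1)/2) = (5 - 23)/28 = -0.642857.
Step 4: Exact two-sided p-value (enumerate n! = 40320 permutations of y under H0): p = 0.031151.
Step 5: alpha = 0.05. reject H0.

tau_b = -0.6429 (C=5, D=23), p = 0.031151, reject H0.


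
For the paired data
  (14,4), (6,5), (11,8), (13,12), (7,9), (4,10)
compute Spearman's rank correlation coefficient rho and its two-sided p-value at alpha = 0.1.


Step 1: Rank x and y separately (midranks; no ties here).
rank(x): 14->6, 6->2, 11->4, 13->5, 7->3, 4->1
rank(y): 4->1, 5->2, 8->3, 12->6, 9->4, 10->5
Step 2: d_i = R_x(i) - R_y(i); compute d_i^2.
  (6-1)^2=25, (2-2)^2=0, (4-3)^2=1, (5-6)^2=1, (3-4)^2=1, (1-5)^2=16
sum(d^2) = 44.
Step 3: rho = 1 - 6*44 / (6*(6^2 - 1)) = 1 - 264/210 = -0.257143.
Step 4: Under H0, t = rho * sqrt((n-2)/(1-rho^2)) = -0.5322 ~ t(4).
Step 5: Two-sided p-value from the t-distribution with 4 df = 0.622787.
Step 6: alpha = 0.1. fail to reject H0.

rho = -0.2571, p = 0.622787, fail to reject H0 at alpha = 0.1.


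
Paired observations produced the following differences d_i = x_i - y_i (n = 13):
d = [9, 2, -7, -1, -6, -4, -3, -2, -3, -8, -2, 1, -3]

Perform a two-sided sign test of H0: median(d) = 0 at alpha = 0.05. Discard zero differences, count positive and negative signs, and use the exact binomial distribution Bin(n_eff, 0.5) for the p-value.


Step 1: Discard zero differences. Original n = 13; n_eff = number of nonzero differences = 13.
Nonzero differences (with sign): +9, +2, -7, -1, -6, -4, -3, -2, -3, -8, -2, +1, -3
Step 2: Count signs: positive = 3, negative = 10.
Step 3: Under H0: P(positive) = 0.5, so the number of positives S ~ Bin(13, 0.5).
Step 4: Two-sided exact p-value = sum of Bin(13,0.5) probabilities at or below the observed probability = 0.092285.
Step 5: alpha = 0.05. fail to reject H0.

n_eff = 13, pos = 3, neg = 10, p = 0.092285, fail to reject H0.


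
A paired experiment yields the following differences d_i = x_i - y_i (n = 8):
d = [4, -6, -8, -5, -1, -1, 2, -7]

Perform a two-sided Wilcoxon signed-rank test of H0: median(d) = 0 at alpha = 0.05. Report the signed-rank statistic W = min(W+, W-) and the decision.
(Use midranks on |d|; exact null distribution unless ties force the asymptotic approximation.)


Step 1: Drop any zero differences (none here) and take |d_i|.
|d| = [4, 6, 8, 5, 1, 1, 2, 7]
Step 2: Midrank |d_i| (ties get averaged ranks).
ranks: |4|->4, |6|->6, |8|->8, |5|->5, |1|->1.5, |1|->1.5, |2|->3, |7|->7
Step 3: Attach original signs; sum ranks with positive sign and with negative sign.
W+ = 4 + 3 = 7
W- = 6 + 8 + 5 + 1.5 + 1.5 + 7 = 29
(Check: W+ + W- = 36 should equal n(n+1)/2 = 36.)
Step 4: Test statistic W = min(W+, W-) = 7.
Step 5: Ties in |d|, so use the tie-corrected normal approximation.
        E[W] = n(n+1)/4 = 8*9/4 = 18.
        Tie groups: |d|=1 (t=2); sum(t^3 - t) = 6.
        Var[W] = n(n+1)(2n+1)/24 - sum(t^3-t)/48 = 1224/24 - 6/48 = 50.875.
        z = (W - E[W]) / sqrt(Var[W]) = (7 - 18) / 7.1327 = -1.5422.
        Two-sided p = 2*Phi(z) = 0.123025.
Step 6: alpha = 0.05. fail to reject H0.

W+ = 7, W- = 29, W = min = 7, p = 0.123025, fail to reject H0.


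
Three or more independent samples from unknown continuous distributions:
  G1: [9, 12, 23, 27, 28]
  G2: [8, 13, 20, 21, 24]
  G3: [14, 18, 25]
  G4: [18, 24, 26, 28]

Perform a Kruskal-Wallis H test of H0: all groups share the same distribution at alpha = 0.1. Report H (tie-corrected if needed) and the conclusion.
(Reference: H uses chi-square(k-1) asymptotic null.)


Step 1: Combine all N = 17 observations and assign midranks.
sorted (value, group, rank): (8,G2,1), (9,G1,2), (12,G1,3), (13,G2,4), (14,G3,5), (18,G3,6.5), (18,G4,6.5), (20,G2,8), (21,G2,9), (23,G1,10), (24,G2,11.5), (24,G4,11.5), (25,G3,13), (26,G4,14), (27,G1,15), (28,G1,16.5), (28,G4,16.5)
Step 2: Sum ranks within each group.
R_1 = 46.5 (n_1 = 5)
R_2 = 33.5 (n_2 = 5)
R_3 = 24.5 (n_3 = 3)
R_4 = 48.5 (n_4 = 4)
Step 3: H = 12/(N(N+1)) * sum(R_i^2/n_i) - 3(N+1)
     = 12/(17*18) * (46.5^2/5 + 33.5^2/5 + 24.5^2/3 + 48.5^2/4) - 3*18
     = 0.039216 * 1445.05 - 54
     = 2.668464.
Step 4: Ties present; correction factor C = 1 - 18/(17^3 - 17) = 0.996324. Corrected H = 2.668464 / 0.996324 = 2.678311.
Step 5: Under H0, H ~ chi^2(3); p-value = 0.443926.
Step 6: alpha = 0.1. fail to reject H0.

H = 2.6783, df = 3, p = 0.443926, fail to reject H0.


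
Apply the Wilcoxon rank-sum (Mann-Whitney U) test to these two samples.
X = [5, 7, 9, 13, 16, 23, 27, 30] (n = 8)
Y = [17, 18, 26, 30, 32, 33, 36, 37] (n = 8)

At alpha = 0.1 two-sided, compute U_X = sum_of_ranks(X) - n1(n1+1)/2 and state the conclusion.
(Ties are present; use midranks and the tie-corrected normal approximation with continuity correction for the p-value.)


Step 1: Combine and sort all 16 observations; assign midranks.
sorted (value, group): (5,X), (7,X), (9,X), (13,X), (16,X), (17,Y), (18,Y), (23,X), (26,Y), (27,X), (30,X), (30,Y), (32,Y), (33,Y), (36,Y), (37,Y)
ranks: 5->1, 7->2, 9->3, 13->4, 16->5, 17->6, 18->7, 23->8, 26->9, 27->10, 30->11.5, 30->11.5, 32->13, 33->14, 36->15, 37->16
Step 2: Rank sum for X: R1 = 1 + 2 + 3 + 4 + 5 + 8 + 10 + 11.5 = 44.5.
Step 3: U_X = R1 - n1(n1+1)/2 = 44.5 - 8*9/2 = 44.5 - 36 = 8.5.
       U_Y = n1*n2 - U_X = 64 - 8.5 = 55.5.
Step 4: Ties are present, so use the tie-corrected normal approximation (with continuity correction) for the p-value.
Step 5: p-value = 0.015638; compare to alpha = 0.1. reject H0.

U_X = 8.5, p = 0.015638, reject H0 at alpha = 0.1.


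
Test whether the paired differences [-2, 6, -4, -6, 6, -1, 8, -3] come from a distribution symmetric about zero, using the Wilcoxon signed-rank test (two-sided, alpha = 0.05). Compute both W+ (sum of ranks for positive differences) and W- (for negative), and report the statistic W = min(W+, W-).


Step 1: Drop any zero differences (none here) and take |d_i|.
|d| = [2, 6, 4, 6, 6, 1, 8, 3]
Step 2: Midrank |d_i| (ties get averaged ranks).
ranks: |2|->2, |6|->6, |4|->4, |6|->6, |6|->6, |1|->1, |8|->8, |3|->3
Step 3: Attach original signs; sum ranks with positive sign and with negative sign.
W+ = 6 + 6 + 8 = 20
W- = 2 + 4 + 6 + 1 + 3 = 16
(Check: W+ + W- = 36 should equal n(n+1)/2 = 36.)
Step 4: Test statistic W = min(W+, W-) = 16.
Step 5: Ties in |d|, so use the tie-corrected normal approximation.
        E[W] = n(n+1)/4 = 8*9/4 = 18.
        Tie groups: |d|=6 (t=3); sum(t^3 - t) = 24.
        Var[W] = n(n+1)(2n+1)/24 - sum(t^3-t)/48 = 1224/24 - 24/48 = 50.5.
        z = (W - E[W]) / sqrt(Var[W]) = (16 - 18) / 7.1063 = -0.2814.
        Two-sided p = 2*Phi(z) = 0.778374.
Step 6: alpha = 0.05. fail to reject H0.

W+ = 20, W- = 16, W = min = 16, p = 0.778374, fail to reject H0.


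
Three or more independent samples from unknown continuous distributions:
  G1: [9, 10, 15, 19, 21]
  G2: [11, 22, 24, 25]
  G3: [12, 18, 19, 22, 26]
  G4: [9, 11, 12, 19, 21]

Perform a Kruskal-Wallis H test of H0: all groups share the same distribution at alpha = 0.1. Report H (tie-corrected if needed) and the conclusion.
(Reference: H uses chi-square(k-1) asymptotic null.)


Step 1: Combine all N = 19 observations and assign midranks.
sorted (value, group, rank): (9,G1,1.5), (9,G4,1.5), (10,G1,3), (11,G2,4.5), (11,G4,4.5), (12,G3,6.5), (12,G4,6.5), (15,G1,8), (18,G3,9), (19,G1,11), (19,G3,11), (19,G4,11), (21,G1,13.5), (21,G4,13.5), (22,G2,15.5), (22,G3,15.5), (24,G2,17), (25,G2,18), (26,G3,19)
Step 2: Sum ranks within each group.
R_1 = 37 (n_1 = 5)
R_2 = 55 (n_2 = 4)
R_3 = 61 (n_3 = 5)
R_4 = 37 (n_4 = 5)
Step 3: H = 12/(N(N+1)) * sum(R_i^2/n_i) - 3(N+1)
     = 12/(19*20) * (37^2/5 + 55^2/4 + 61^2/5 + 37^2/5) - 3*20
     = 0.031579 * 2048.05 - 60
     = 4.675263.
Step 4: Ties present; correction factor C = 1 - 54/(19^3 - 19) = 0.992105. Corrected H = 4.675263 / 0.992105 = 4.712467.
Step 5: Under H0, H ~ chi^2(3); p-value = 0.194104.
Step 6: alpha = 0.1. fail to reject H0.

H = 4.7125, df = 3, p = 0.194104, fail to reject H0.


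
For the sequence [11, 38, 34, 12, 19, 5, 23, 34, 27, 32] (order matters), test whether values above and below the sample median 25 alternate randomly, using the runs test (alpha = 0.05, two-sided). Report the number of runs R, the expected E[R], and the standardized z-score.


Step 1: Compute median = 25; label A = above, B = below.
Labels in order: BAABBBBAAA  (n_A = 5, n_B = 5)
Step 2: Count runs R = 4.
Step 3: Under H0 (random ordering), E[R] = 2*n_A*n_B/(n_A+n_B) + 1 = 2*5*5/10 + 1 = 6.0000.
        Var[R] = 2*n_A*n_B*(2*n_A*n_B - n_A - n_B) / ((n_A+n_B)^2 * (n_A+n_B-1)) = 2000/900 = 2.2222.
        SD[R] = 1.4907.
Step 4: Continuity-corrected z = (R + 0.5 - E[R]) / SD[R] = (4 + 0.5 - 6.0000) / 1.4907 = -1.0062.
Step 5: Two-sided p-value via normal approximation = 2*(1 - Phi(|z|)) = 0.314305.
Step 6: alpha = 0.05. fail to reject H0.

R = 4, z = -1.0062, p = 0.314305, fail to reject H0.


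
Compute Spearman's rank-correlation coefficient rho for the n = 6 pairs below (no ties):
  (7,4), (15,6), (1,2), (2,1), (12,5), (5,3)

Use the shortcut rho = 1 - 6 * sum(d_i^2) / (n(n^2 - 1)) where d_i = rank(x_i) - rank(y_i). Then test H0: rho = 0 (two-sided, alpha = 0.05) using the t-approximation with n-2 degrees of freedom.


Step 1: Rank x and y separately (midranks; no ties here).
rank(x): 7->4, 15->6, 1->1, 2->2, 12->5, 5->3
rank(y): 4->4, 6->6, 2->2, 1->1, 5->5, 3->3
Step 2: d_i = R_x(i) - R_y(i); compute d_i^2.
  (4-4)^2=0, (6-6)^2=0, (1-2)^2=1, (2-1)^2=1, (5-5)^2=0, (3-3)^2=0
sum(d^2) = 2.
Step 3: rho = 1 - 6*2 / (6*(6^2 - 1)) = 1 - 12/210 = 0.942857.
Step 4: Under H0, t = rho * sqrt((n-2)/(1-rho^2)) = 5.6595 ~ t(4).
Step 5: Two-sided p-value from the t-distribution with 4 df = 0.004805.
Step 6: alpha = 0.05. reject H0.

rho = 0.9429, p = 0.004805, reject H0 at alpha = 0.05.


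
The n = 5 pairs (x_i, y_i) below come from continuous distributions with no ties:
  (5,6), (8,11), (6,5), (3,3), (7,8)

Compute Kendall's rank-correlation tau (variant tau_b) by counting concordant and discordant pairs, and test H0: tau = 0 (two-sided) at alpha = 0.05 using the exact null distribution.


Step 1: Enumerate the 10 unordered pairs (i,j) with i<j and classify each by sign(x_j-x_i) * sign(y_j-y_i).
  (1,2):dx=+3,dy=+5->C; (1,3):dx=+1,dy=-1->D; (1,4):dx=-2,dy=-3->C; (1,5):dx=+2,dy=+2->C
  (2,3):dx=-2,dy=-6->C; (2,4):dx=-5,dy=-8->C; (2,5):dx=-1,dy=-3->C; (3,4):dx=-3,dy=-2->C
  (3,5):dx=+1,dy=+3->C; (4,5):dx=+4,dy=+5->C
Step 2: C = 9, D = 1, total pairs = 10.
Step 3: tau = (C - D)/(n(n-1)/2) = (9 - 1)/10 = 0.800000.
Step 4: Exact two-sided p-value (enumerate n! = 120 permutations of y under H0): p = 0.083333.
Step 5: alpha = 0.05. fail to reject H0.

tau_b = 0.8000 (C=9, D=1), p = 0.083333, fail to reject H0.


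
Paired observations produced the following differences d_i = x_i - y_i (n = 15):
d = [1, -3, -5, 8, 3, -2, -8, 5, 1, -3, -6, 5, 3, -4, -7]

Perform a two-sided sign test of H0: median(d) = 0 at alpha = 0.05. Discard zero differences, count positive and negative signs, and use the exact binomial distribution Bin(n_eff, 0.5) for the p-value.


Step 1: Discard zero differences. Original n = 15; n_eff = number of nonzero differences = 15.
Nonzero differences (with sign): +1, -3, -5, +8, +3, -2, -8, +5, +1, -3, -6, +5, +3, -4, -7
Step 2: Count signs: positive = 7, negative = 8.
Step 3: Under H0: P(positive) = 0.5, so the number of positives S ~ Bin(15, 0.5).
Step 4: Two-sided exact p-value = sum of Bin(15,0.5) probabilities at or below the observed probability = 1.000000.
Step 5: alpha = 0.05. fail to reject H0.

n_eff = 15, pos = 7, neg = 8, p = 1.000000, fail to reject H0.


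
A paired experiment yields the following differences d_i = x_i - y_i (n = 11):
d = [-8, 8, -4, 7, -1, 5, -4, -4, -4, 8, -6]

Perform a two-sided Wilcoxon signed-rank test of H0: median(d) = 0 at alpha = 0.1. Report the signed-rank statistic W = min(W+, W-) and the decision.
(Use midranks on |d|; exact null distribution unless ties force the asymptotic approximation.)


Step 1: Drop any zero differences (none here) and take |d_i|.
|d| = [8, 8, 4, 7, 1, 5, 4, 4, 4, 8, 6]
Step 2: Midrank |d_i| (ties get averaged ranks).
ranks: |8|->10, |8|->10, |4|->3.5, |7|->8, |1|->1, |5|->6, |4|->3.5, |4|->3.5, |4|->3.5, |8|->10, |6|->7
Step 3: Attach original signs; sum ranks with positive sign and with negative sign.
W+ = 10 + 8 + 6 + 10 = 34
W- = 10 + 3.5 + 1 + 3.5 + 3.5 + 3.5 + 7 = 32
(Check: W+ + W- = 66 should equal n(n+1)/2 = 66.)
Step 4: Test statistic W = min(W+, W-) = 32.
Step 5: Ties in |d|, so use the tie-corrected normal approximation.
        E[W] = n(n+1)/4 = 11*12/4 = 33.
        Tie groups: |d|=4 (t=4), |d|=8 (t=3); sum(t^3 - t) = 84.
        Var[W] = n(n+1)(2n+1)/24 - sum(t^3-t)/48 = 3036/24 - 84/48 = 124.75.
        z = (W - E[W]) / sqrt(Var[W]) = (32 - 33) / 11.1692 = -0.0895.
        Two-sided p = 2*Phi(z) = 0.928659.
Step 6: alpha = 0.1. fail to reject H0.

W+ = 34, W- = 32, W = min = 32, p = 0.928659, fail to reject H0.


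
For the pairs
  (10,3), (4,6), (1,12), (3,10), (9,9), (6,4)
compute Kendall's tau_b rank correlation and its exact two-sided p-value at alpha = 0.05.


Step 1: Enumerate the 15 unordered pairs (i,j) with i<j and classify each by sign(x_j-x_i) * sign(y_j-y_i).
  (1,2):dx=-6,dy=+3->D; (1,3):dx=-9,dy=+9->D; (1,4):dx=-7,dy=+7->D; (1,5):dx=-1,dy=+6->D
  (1,6):dx=-4,dy=+1->D; (2,3):dx=-3,dy=+6->D; (2,4):dx=-1,dy=+4->D; (2,5):dx=+5,dy=+3->C
  (2,6):dx=+2,dy=-2->D; (3,4):dx=+2,dy=-2->D; (3,5):dx=+8,dy=-3->D; (3,6):dx=+5,dy=-8->D
  (4,5):dx=+6,dy=-1->D; (4,6):dx=+3,dy=-6->D; (5,6):dx=-3,dy=-5->C
Step 2: C = 2, D = 13, total pairs = 15.
Step 3: tau = (C - D)/(n(n-1)/2) = (2 - 13)/15 = -0.733333.
Step 4: Exact two-sided p-value (enumerate n! = 720 permutations of y under H0): p = 0.055556.
Step 5: alpha = 0.05. fail to reject H0.

tau_b = -0.7333 (C=2, D=13), p = 0.055556, fail to reject H0.


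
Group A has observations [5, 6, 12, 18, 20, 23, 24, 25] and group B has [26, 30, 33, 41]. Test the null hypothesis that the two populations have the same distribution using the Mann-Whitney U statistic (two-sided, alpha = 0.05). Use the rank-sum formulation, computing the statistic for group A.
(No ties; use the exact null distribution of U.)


Step 1: Combine and sort all 12 observations; assign midranks.
sorted (value, group): (5,X), (6,X), (12,X), (18,X), (20,X), (23,X), (24,X), (25,X), (26,Y), (30,Y), (33,Y), (41,Y)
ranks: 5->1, 6->2, 12->3, 18->4, 20->5, 23->6, 24->7, 25->8, 26->9, 30->10, 33->11, 41->12
Step 2: Rank sum for X: R1 = 1 + 2 + 3 + 4 + 5 + 6 + 7 + 8 = 36.
Step 3: U_X = R1 - n1(n1+1)/2 = 36 - 8*9/2 = 36 - 36 = 0.
       U_Y = n1*n2 - U_X = 32 - 0 = 32.
Step 4: No ties, so the exact null distribution of U (based on enumerating the C(12,8) = 495 equally likely rank assignments) gives the two-sided p-value.
Step 5: p-value = 0.004040; compare to alpha = 0.05. reject H0.

U_X = 0, p = 0.004040, reject H0 at alpha = 0.05.


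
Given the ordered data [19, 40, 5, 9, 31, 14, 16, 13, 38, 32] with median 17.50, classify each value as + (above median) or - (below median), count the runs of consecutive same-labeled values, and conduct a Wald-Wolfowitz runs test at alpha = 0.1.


Step 1: Compute median = 17.50; label A = above, B = below.
Labels in order: AABBABBBAA  (n_A = 5, n_B = 5)
Step 2: Count runs R = 5.
Step 3: Under H0 (random ordering), E[R] = 2*n_A*n_B/(n_A+n_B) + 1 = 2*5*5/10 + 1 = 6.0000.
        Var[R] = 2*n_A*n_B*(2*n_A*n_B - n_A - n_B) / ((n_A+n_B)^2 * (n_A+n_B-1)) = 2000/900 = 2.2222.
        SD[R] = 1.4907.
Step 4: Continuity-corrected z = (R + 0.5 - E[R]) / SD[R] = (5 + 0.5 - 6.0000) / 1.4907 = -0.3354.
Step 5: Two-sided p-value via normal approximation = 2*(1 - Phi(|z|)) = 0.737316.
Step 6: alpha = 0.1. fail to reject H0.

R = 5, z = -0.3354, p = 0.737316, fail to reject H0.


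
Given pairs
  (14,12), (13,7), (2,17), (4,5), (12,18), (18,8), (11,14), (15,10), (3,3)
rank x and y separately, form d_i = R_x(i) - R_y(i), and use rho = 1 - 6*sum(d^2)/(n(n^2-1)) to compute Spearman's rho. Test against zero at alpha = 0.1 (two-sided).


Step 1: Rank x and y separately (midranks; no ties here).
rank(x): 14->7, 13->6, 2->1, 4->3, 12->5, 18->9, 11->4, 15->8, 3->2
rank(y): 12->6, 7->3, 17->8, 5->2, 18->9, 8->4, 14->7, 10->5, 3->1
Step 2: d_i = R_x(i) - R_y(i); compute d_i^2.
  (7-6)^2=1, (6-3)^2=9, (1-8)^2=49, (3-2)^2=1, (5-9)^2=16, (9-4)^2=25, (4-7)^2=9, (8-5)^2=9, (2-1)^2=1
sum(d^2) = 120.
Step 3: rho = 1 - 6*120 / (9*(9^2 - 1)) = 1 - 720/720 = 0.000000.
Step 4: Under H0, t = rho * sqrt((n-2)/(1-rho^2)) = 0.0000 ~ t(7).
Step 5: Two-sided p-value from the t-distribution with 7 df = 1.000000.
Step 6: alpha = 0.1. fail to reject H0.

rho = 0.0000, p = 1.000000, fail to reject H0 at alpha = 0.1.


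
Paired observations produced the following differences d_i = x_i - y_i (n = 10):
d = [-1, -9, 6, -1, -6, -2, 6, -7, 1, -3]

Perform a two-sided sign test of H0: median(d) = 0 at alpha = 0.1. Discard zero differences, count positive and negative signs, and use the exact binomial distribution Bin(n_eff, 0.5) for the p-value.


Step 1: Discard zero differences. Original n = 10; n_eff = number of nonzero differences = 10.
Nonzero differences (with sign): -1, -9, +6, -1, -6, -2, +6, -7, +1, -3
Step 2: Count signs: positive = 3, negative = 7.
Step 3: Under H0: P(positive) = 0.5, so the number of positives S ~ Bin(10, 0.5).
Step 4: Two-sided exact p-value = sum of Bin(10,0.5) probabilities at or below the observed probability = 0.343750.
Step 5: alpha = 0.1. fail to reject H0.

n_eff = 10, pos = 3, neg = 7, p = 0.343750, fail to reject H0.


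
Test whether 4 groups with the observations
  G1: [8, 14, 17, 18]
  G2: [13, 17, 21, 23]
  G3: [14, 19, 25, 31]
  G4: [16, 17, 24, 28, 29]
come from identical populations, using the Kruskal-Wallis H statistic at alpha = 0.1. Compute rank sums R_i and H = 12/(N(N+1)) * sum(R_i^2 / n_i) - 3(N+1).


Step 1: Combine all N = 17 observations and assign midranks.
sorted (value, group, rank): (8,G1,1), (13,G2,2), (14,G1,3.5), (14,G3,3.5), (16,G4,5), (17,G1,7), (17,G2,7), (17,G4,7), (18,G1,9), (19,G3,10), (21,G2,11), (23,G2,12), (24,G4,13), (25,G3,14), (28,G4,15), (29,G4,16), (31,G3,17)
Step 2: Sum ranks within each group.
R_1 = 20.5 (n_1 = 4)
R_2 = 32 (n_2 = 4)
R_3 = 44.5 (n_3 = 4)
R_4 = 56 (n_4 = 5)
Step 3: H = 12/(N(N+1)) * sum(R_i^2/n_i) - 3(N+1)
     = 12/(17*18) * (20.5^2/4 + 32^2/4 + 44.5^2/4 + 56^2/5) - 3*18
     = 0.039216 * 1483.33 - 54
     = 4.169608.
Step 4: Ties present; correction factor C = 1 - 30/(17^3 - 17) = 0.993873. Corrected H = 4.169608 / 0.993873 = 4.195314.
Step 5: Under H0, H ~ chi^2(3); p-value = 0.241131.
Step 6: alpha = 0.1. fail to reject H0.

H = 4.1953, df = 3, p = 0.241131, fail to reject H0.


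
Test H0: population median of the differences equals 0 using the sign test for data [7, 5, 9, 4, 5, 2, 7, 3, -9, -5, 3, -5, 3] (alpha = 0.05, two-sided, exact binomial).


Step 1: Discard zero differences. Original n = 13; n_eff = number of nonzero differences = 13.
Nonzero differences (with sign): +7, +5, +9, +4, +5, +2, +7, +3, -9, -5, +3, -5, +3
Step 2: Count signs: positive = 10, negative = 3.
Step 3: Under H0: P(positive) = 0.5, so the number of positives S ~ Bin(13, 0.5).
Step 4: Two-sided exact p-value = sum of Bin(13,0.5) probabilities at or below the observed probability = 0.092285.
Step 5: alpha = 0.05. fail to reject H0.

n_eff = 13, pos = 10, neg = 3, p = 0.092285, fail to reject H0.


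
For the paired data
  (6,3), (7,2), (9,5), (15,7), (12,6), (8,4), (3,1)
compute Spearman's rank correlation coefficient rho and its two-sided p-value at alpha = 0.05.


Step 1: Rank x and y separately (midranks; no ties here).
rank(x): 6->2, 7->3, 9->5, 15->7, 12->6, 8->4, 3->1
rank(y): 3->3, 2->2, 5->5, 7->7, 6->6, 4->4, 1->1
Step 2: d_i = R_x(i) - R_y(i); compute d_i^2.
  (2-3)^2=1, (3-2)^2=1, (5-5)^2=0, (7-7)^2=0, (6-6)^2=0, (4-4)^2=0, (1-1)^2=0
sum(d^2) = 2.
Step 3: rho = 1 - 6*2 / (7*(7^2 - 1)) = 1 - 12/336 = 0.964286.
Step 4: Under H0, t = rho * sqrt((n-2)/(1-rho^2)) = 8.1408 ~ t(5).
Step 5: Two-sided p-value from the t-distribution with 5 df = 0.000454.
Step 6: alpha = 0.05. reject H0.

rho = 0.9643, p = 0.000454, reject H0 at alpha = 0.05.


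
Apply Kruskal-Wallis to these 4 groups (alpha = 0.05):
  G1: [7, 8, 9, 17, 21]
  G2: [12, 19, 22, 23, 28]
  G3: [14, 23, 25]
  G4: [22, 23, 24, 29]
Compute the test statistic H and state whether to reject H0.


Step 1: Combine all N = 17 observations and assign midranks.
sorted (value, group, rank): (7,G1,1), (8,G1,2), (9,G1,3), (12,G2,4), (14,G3,5), (17,G1,6), (19,G2,7), (21,G1,8), (22,G2,9.5), (22,G4,9.5), (23,G2,12), (23,G3,12), (23,G4,12), (24,G4,14), (25,G3,15), (28,G2,16), (29,G4,17)
Step 2: Sum ranks within each group.
R_1 = 20 (n_1 = 5)
R_2 = 48.5 (n_2 = 5)
R_3 = 32 (n_3 = 3)
R_4 = 52.5 (n_4 = 4)
Step 3: H = 12/(N(N+1)) * sum(R_i^2/n_i) - 3(N+1)
     = 12/(17*18) * (20^2/5 + 48.5^2/5 + 32^2/3 + 52.5^2/4) - 3*18
     = 0.039216 * 1580.85 - 54
     = 7.993954.
Step 4: Ties present; correction factor C = 1 - 30/(17^3 - 17) = 0.993873. Corrected H = 7.993954 / 0.993873 = 8.043239.
Step 5: Under H0, H ~ chi^2(3); p-value = 0.045126.
Step 6: alpha = 0.05. reject H0.

H = 8.0432, df = 3, p = 0.045126, reject H0.


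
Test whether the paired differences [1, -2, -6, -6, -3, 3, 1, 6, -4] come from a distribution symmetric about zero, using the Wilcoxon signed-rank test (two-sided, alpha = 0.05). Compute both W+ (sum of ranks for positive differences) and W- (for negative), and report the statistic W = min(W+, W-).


Step 1: Drop any zero differences (none here) and take |d_i|.
|d| = [1, 2, 6, 6, 3, 3, 1, 6, 4]
Step 2: Midrank |d_i| (ties get averaged ranks).
ranks: |1|->1.5, |2|->3, |6|->8, |6|->8, |3|->4.5, |3|->4.5, |1|->1.5, |6|->8, |4|->6
Step 3: Attach original signs; sum ranks with positive sign and with negative sign.
W+ = 1.5 + 4.5 + 1.5 + 8 = 15.5
W- = 3 + 8 + 8 + 4.5 + 6 = 29.5
(Check: W+ + W- = 45 should equal n(n+1)/2 = 45.)
Step 4: Test statistic W = min(W+, W-) = 15.5.
Step 5: Ties in |d|, so use the tie-corrected normal approximation.
        E[W] = n(n+1)/4 = 9*10/4 = 22.5.
        Tie groups: |d|=1 (t=2), |d|=3 (t=2), |d|=6 (t=3); sum(t^3 - t) = 36.
        Var[W] = n(n+1)(2n+1)/24 - sum(t^3-t)/48 = 1710/24 - 36/48 = 70.5.
        z = (W - E[W]) / sqrt(Var[W]) = (15.5 - 22.5) / 8.3964 = -0.8337.
        Two-sided p = 2*Phi(z) = 0.404457.
Step 6: alpha = 0.05. fail to reject H0.

W+ = 15.5, W- = 29.5, W = min = 15.5, p = 0.404457, fail to reject H0.


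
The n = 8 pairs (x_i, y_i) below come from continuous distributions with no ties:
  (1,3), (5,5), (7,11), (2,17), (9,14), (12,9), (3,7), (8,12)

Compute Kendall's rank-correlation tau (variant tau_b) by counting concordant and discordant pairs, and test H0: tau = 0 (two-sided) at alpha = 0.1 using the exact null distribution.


Step 1: Enumerate the 28 unordered pairs (i,j) with i<j and classify each by sign(x_j-x_i) * sign(y_j-y_i).
  (1,2):dx=+4,dy=+2->C; (1,3):dx=+6,dy=+8->C; (1,4):dx=+1,dy=+14->C; (1,5):dx=+8,dy=+11->C
  (1,6):dx=+11,dy=+6->C; (1,7):dx=+2,dy=+4->C; (1,8):dx=+7,dy=+9->C; (2,3):dx=+2,dy=+6->C
  (2,4):dx=-3,dy=+12->D; (2,5):dx=+4,dy=+9->C; (2,6):dx=+7,dy=+4->C; (2,7):dx=-2,dy=+2->D
  (2,8):dx=+3,dy=+7->C; (3,4):dx=-5,dy=+6->D; (3,5):dx=+2,dy=+3->C; (3,6):dx=+5,dy=-2->D
  (3,7):dx=-4,dy=-4->C; (3,8):dx=+1,dy=+1->C; (4,5):dx=+7,dy=-3->D; (4,6):dx=+10,dy=-8->D
  (4,7):dx=+1,dy=-10->D; (4,8):dx=+6,dy=-5->D; (5,6):dx=+3,dy=-5->D; (5,7):dx=-6,dy=-7->C
  (5,8):dx=-1,dy=-2->C; (6,7):dx=-9,dy=-2->C; (6,8):dx=-4,dy=+3->D; (7,8):dx=+5,dy=+5->C
Step 2: C = 18, D = 10, total pairs = 28.
Step 3: tau = (C - D)/(n(n-1)/2) = (18 - 10)/28 = 0.285714.
Step 4: Exact two-sided p-value (enumerate n! = 40320 permutations of y under H0): p = 0.398760.
Step 5: alpha = 0.1. fail to reject H0.

tau_b = 0.2857 (C=18, D=10), p = 0.398760, fail to reject H0.


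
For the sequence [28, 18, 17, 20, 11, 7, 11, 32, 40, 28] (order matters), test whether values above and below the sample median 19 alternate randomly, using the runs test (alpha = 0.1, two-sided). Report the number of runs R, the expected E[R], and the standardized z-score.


Step 1: Compute median = 19; label A = above, B = below.
Labels in order: ABBABBBAAA  (n_A = 5, n_B = 5)
Step 2: Count runs R = 5.
Step 3: Under H0 (random ordering), E[R] = 2*n_A*n_B/(n_A+n_B) + 1 = 2*5*5/10 + 1 = 6.0000.
        Var[R] = 2*n_A*n_B*(2*n_A*n_B - n_A - n_B) / ((n_A+n_B)^2 * (n_A+n_B-1)) = 2000/900 = 2.2222.
        SD[R] = 1.4907.
Step 4: Continuity-corrected z = (R + 0.5 - E[R]) / SD[R] = (5 + 0.5 - 6.0000) / 1.4907 = -0.3354.
Step 5: Two-sided p-value via normal approximation = 2*(1 - Phi(|z|)) = 0.737316.
Step 6: alpha = 0.1. fail to reject H0.

R = 5, z = -0.3354, p = 0.737316, fail to reject H0.


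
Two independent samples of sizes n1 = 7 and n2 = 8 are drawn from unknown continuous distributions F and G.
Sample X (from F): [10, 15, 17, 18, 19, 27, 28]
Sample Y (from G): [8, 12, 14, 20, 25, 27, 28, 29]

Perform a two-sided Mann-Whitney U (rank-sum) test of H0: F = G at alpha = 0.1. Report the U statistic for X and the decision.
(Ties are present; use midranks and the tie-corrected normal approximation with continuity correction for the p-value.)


Step 1: Combine and sort all 15 observations; assign midranks.
sorted (value, group): (8,Y), (10,X), (12,Y), (14,Y), (15,X), (17,X), (18,X), (19,X), (20,Y), (25,Y), (27,X), (27,Y), (28,X), (28,Y), (29,Y)
ranks: 8->1, 10->2, 12->3, 14->4, 15->5, 17->6, 18->7, 19->8, 20->9, 25->10, 27->11.5, 27->11.5, 28->13.5, 28->13.5, 29->15
Step 2: Rank sum for X: R1 = 2 + 5 + 6 + 7 + 8 + 11.5 + 13.5 = 53.
Step 3: U_X = R1 - n1(n1+1)/2 = 53 - 7*8/2 = 53 - 28 = 25.
       U_Y = n1*n2 - U_X = 56 - 25 = 31.
Step 4: Ties are present, so use the tie-corrected normal approximation (with continuity correction) for the p-value.
Step 5: p-value = 0.771941; compare to alpha = 0.1. fail to reject H0.

U_X = 25, p = 0.771941, fail to reject H0 at alpha = 0.1.


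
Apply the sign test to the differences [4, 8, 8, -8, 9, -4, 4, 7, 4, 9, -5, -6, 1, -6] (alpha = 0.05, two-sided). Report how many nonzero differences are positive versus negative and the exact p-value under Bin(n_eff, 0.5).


Step 1: Discard zero differences. Original n = 14; n_eff = number of nonzero differences = 14.
Nonzero differences (with sign): +4, +8, +8, -8, +9, -4, +4, +7, +4, +9, -5, -6, +1, -6
Step 2: Count signs: positive = 9, negative = 5.
Step 3: Under H0: P(positive) = 0.5, so the number of positives S ~ Bin(14, 0.5).
Step 4: Two-sided exact p-value = sum of Bin(14,0.5) probabilities at or below the observed probability = 0.423950.
Step 5: alpha = 0.05. fail to reject H0.

n_eff = 14, pos = 9, neg = 5, p = 0.423950, fail to reject H0.


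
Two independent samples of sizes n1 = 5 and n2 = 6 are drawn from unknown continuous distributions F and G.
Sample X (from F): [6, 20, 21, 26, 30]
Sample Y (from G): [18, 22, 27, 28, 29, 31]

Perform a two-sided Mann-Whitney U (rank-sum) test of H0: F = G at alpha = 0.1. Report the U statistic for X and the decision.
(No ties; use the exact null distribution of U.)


Step 1: Combine and sort all 11 observations; assign midranks.
sorted (value, group): (6,X), (18,Y), (20,X), (21,X), (22,Y), (26,X), (27,Y), (28,Y), (29,Y), (30,X), (31,Y)
ranks: 6->1, 18->2, 20->3, 21->4, 22->5, 26->6, 27->7, 28->8, 29->9, 30->10, 31->11
Step 2: Rank sum for X: R1 = 1 + 3 + 4 + 6 + 10 = 24.
Step 3: U_X = R1 - n1(n1+1)/2 = 24 - 5*6/2 = 24 - 15 = 9.
       U_Y = n1*n2 - U_X = 30 - 9 = 21.
Step 4: No ties, so the exact null distribution of U (based on enumerating the C(11,5) = 462 equally likely rank assignments) gives the two-sided p-value.
Step 5: p-value = 0.329004; compare to alpha = 0.1. fail to reject H0.

U_X = 9, p = 0.329004, fail to reject H0 at alpha = 0.1.
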